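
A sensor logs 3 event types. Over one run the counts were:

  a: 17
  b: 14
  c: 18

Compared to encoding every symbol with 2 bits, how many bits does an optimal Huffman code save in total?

Fixed-length: 2 bits × 49 symbols = 98 bits.
Huffman merges:
merge b(14) and a(17): 31
merge c(18) and 31: 49
Huffman total = 31 + 49 = 80 bits.
Saving = 98 − 80 = 18 bits.

18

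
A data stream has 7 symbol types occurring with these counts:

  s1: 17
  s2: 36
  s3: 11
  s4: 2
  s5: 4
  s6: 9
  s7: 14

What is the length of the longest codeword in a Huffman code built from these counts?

Merge the two lowest-weight nodes at each step:
merge s4(2) and s5(4): 6
merge 6 and s6(9): 15
merge s3(11) and s7(14): 25
merge 15 and s1(17): 32
merge 25 and 32: 57
merge s2(36) and 57: 93
The rarest symbols sit at the bottom; the longest codeword is 5 bits.

5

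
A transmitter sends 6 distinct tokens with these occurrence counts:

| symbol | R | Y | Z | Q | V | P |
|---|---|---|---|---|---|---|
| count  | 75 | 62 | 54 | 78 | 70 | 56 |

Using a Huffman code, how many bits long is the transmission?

Build the Huffman tree bottom-up:
merge Z(54) and P(56): 110
merge Y(62) and V(70): 132
merge R(75) and Q(78): 153
merge 110 and 132: 242
merge 153 and 242: 395
Each symbol's bit-cost is frequency × depth; summing gives 1032 bits (equivalently 110 + 132 + 153 + 242 + 395).

1032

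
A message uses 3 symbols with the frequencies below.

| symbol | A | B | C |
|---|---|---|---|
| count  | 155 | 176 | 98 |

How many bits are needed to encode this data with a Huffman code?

682

Build the Huffman tree bottom-up:
combine C(98), A(155) → 253
combine B(176), 253 → 429
The encoded length is the sum of every internal node's weight: 253 + 429 = 682 bits.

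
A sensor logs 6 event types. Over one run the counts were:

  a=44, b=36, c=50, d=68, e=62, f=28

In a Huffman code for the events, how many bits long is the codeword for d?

2

Huffman merges, smallest pair first:
combine f(28), b(36) → 64
combine a(44), c(50) → 94
combine e(62), 64 → 126
combine d(68), 94 → 162
combine 126, 162 → 288
The subtree containing d is merged 2 times, so code length = 2.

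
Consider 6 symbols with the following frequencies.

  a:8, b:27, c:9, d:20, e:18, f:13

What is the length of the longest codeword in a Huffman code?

4

Merge the two lowest-weight nodes at each step:
merge a(8) and c(9): 17
merge f(13) and 17: 30
merge e(18) and d(20): 38
merge b(27) and 30: 57
merge 38 and 57: 95
The first pair merged (a, c) ends up deepest, at depth 4.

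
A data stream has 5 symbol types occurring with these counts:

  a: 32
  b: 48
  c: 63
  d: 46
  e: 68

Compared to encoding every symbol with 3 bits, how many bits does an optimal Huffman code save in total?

Fixed-length: 3 bits × 257 symbols = 771 bits.
Huffman merges:
a(32) + d(46) → 78
b(48) + c(63) → 111
e(68) + 78 → 146
111 + 146 → 257
Huffman total = 78 + 111 + 146 + 257 = 592 bits.
Saving = 771 − 592 = 179 bits.

179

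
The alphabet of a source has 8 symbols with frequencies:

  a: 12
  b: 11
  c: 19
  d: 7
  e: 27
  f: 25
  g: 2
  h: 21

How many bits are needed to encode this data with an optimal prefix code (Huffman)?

349

Greedily combine the two least-frequent nodes:
combine g(2), d(7) → 9
combine 9, b(11) → 20
combine a(12), c(19) → 31
combine 20, h(21) → 41
combine f(25), e(27) → 52
combine 31, 41 → 72
combine 52, 72 → 124
Total encoded bits = sum of merged weights = 9 + 20 + 31 + 41 + 52 + 72 + 124 = 349.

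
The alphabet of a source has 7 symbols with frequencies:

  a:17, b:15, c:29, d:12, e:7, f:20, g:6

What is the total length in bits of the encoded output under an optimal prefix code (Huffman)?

Build the Huffman tree bottom-up:
g(6) + e(7) → 13
d(12) + 13 → 25
b(15) + a(17) → 32
f(20) + 25 → 45
c(29) + 32 → 61
45 + 61 → 106
The encoded length is the sum of every internal node's weight: 13 + 25 + 32 + 45 + 61 + 106 = 282 bits.

282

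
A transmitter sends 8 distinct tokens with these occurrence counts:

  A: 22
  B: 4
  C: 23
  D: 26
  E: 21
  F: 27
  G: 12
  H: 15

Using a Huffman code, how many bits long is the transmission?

Merge the two smallest weights repeatedly:
merge B(4) and G(12): 16
merge H(15) and 16: 31
merge E(21) and A(22): 43
merge C(23) and D(26): 49
merge F(27) and 31: 58
merge 43 and 49: 92
merge 58 and 92: 150
Each symbol's bit-cost is frequency × depth; summing gives 439 bits (equivalently 16 + 31 + 43 + 49 + 58 + 92 + 150).

439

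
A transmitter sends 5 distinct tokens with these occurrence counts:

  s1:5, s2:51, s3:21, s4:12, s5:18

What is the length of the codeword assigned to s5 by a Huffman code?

Repeatedly merge the two smallest:
merge s1(5) and s4(12): 17
merge 17 and s5(18): 35
merge s3(21) and 35: 56
merge s2(51) and 56: 107
s5 sits 3 levels below the root, so its codeword is 3 bits.

3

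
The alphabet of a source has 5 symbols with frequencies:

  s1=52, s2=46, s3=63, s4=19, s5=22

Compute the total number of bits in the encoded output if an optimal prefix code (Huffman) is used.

Greedily combine the two least-frequent nodes:
combine s4(19), s5(22) → 41
combine 41, s2(46) → 87
combine s1(52), s3(63) → 115
combine 87, 115 → 202
Each symbol's bit-cost is frequency × depth; summing gives 445 bits (equivalently 41 + 87 + 115 + 202).

445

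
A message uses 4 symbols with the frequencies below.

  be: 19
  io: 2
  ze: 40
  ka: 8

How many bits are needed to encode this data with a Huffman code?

108

Build the Huffman tree bottom-up:
combine io(2), ka(8) → 10
combine 10, be(19) → 29
combine 29, ze(40) → 69
The encoded length is the sum of every internal node's weight: 10 + 29 + 69 = 108 bits.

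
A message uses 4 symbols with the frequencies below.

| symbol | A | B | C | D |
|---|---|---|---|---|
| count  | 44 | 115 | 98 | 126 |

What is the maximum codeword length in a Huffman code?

2

Merge the two lowest-weight nodes at each step:
A(44) + C(98) → 142
B(115) + D(126) → 241
142 + 241 → 383
The first pair merged (A, C) ends up deepest, at depth 2.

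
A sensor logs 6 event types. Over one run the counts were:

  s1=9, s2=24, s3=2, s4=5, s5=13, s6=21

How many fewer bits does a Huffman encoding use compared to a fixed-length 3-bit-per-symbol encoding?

51

Fixed-length: 3 bits × 74 symbols = 222 bits.
Huffman merges:
merge s3(2) and s4(5): 7
merge 7 and s1(9): 16
merge s5(13) and 16: 29
merge s6(21) and s2(24): 45
merge 29 and 45: 74
Huffman total = 7 + 16 + 29 + 45 + 74 = 171 bits.
Saving = 222 − 171 = 51 bits.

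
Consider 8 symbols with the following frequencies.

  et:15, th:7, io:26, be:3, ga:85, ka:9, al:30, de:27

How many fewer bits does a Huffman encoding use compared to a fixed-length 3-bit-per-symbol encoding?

Fixed-length: 3 bits × 202 symbols = 606 bits.
Huffman merges:
be(3) + th(7) → 10
ka(9) + 10 → 19
et(15) + 19 → 34
io(26) + de(27) → 53
al(30) + 34 → 64
53 + 64 → 117
ga(85) + 117 → 202
Huffman total = 10 + 19 + 34 + 53 + 64 + 117 + 202 = 499 bits.
Saving = 606 − 499 = 107 bits.

107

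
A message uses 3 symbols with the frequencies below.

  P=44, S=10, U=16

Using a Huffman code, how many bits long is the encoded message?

96

Merge the two smallest weights repeatedly:
S(10) + U(16) → 26
26 + P(44) → 70
Total encoded bits = sum of merged weights = 26 + 70 = 96.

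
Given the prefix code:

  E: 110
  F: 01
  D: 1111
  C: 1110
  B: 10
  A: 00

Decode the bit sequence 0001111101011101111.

AFDFFED

Read left to right; each codeword is recognised as soon as it completes (prefix code):
  00→A | 01→F | 1111→D | 01→F | 01→F | 110→E | 1111→D
Decoded message: AFDFFED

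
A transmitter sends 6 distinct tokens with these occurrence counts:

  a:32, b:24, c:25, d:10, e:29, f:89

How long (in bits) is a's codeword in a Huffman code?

3

Huffman merges, smallest pair first:
combine d(10), b(24) → 34
combine c(25), e(29) → 54
combine a(32), 34 → 66
combine 54, 66 → 120
combine f(89), 120 → 209
a sits 3 levels below the root, so its codeword is 3 bits.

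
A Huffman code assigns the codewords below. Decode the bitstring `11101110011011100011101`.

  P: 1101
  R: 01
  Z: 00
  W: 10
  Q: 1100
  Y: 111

YRQPQRP

Read left to right; each codeword is recognised as soon as it completes (prefix code):
  111→Y | 01→R | 1100→Q | 1101→P | 1100→Q | 01→R | 1101→P
Decoded message: YRQPQRP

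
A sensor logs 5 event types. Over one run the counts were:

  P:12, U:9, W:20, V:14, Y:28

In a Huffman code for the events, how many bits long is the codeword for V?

2

Repeatedly merge the two smallest:
merge U(9) and P(12): 21
merge V(14) and W(20): 34
merge 21 and Y(28): 49
merge 34 and 49: 83
The subtree containing V is merged 2 times, so code length = 2.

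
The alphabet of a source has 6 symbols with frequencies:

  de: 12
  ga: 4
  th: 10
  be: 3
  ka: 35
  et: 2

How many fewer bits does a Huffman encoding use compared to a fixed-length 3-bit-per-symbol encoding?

Fixed-length: 3 bits × 66 symbols = 198 bits.
Huffman merges:
merge et(2) and be(3): 5
merge ga(4) and 5: 9
merge 9 and th(10): 19
merge de(12) and 19: 31
merge 31 and ka(35): 66
Huffman total = 5 + 9 + 19 + 31 + 66 = 130 bits.
Saving = 198 − 130 = 68 bits.

68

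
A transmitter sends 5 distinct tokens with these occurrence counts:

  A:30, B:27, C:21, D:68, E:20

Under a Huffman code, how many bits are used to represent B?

3

Repeatedly merge the two smallest:
merge E(20) and C(21): 41
merge B(27) and A(30): 57
merge 41 and 57: 98
merge D(68) and 98: 166
B sits 3 levels below the root, so its codeword is 3 bits.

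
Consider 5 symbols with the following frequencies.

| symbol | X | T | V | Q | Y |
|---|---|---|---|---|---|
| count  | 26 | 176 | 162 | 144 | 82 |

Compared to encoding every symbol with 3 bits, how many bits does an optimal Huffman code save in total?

482

Fixed-length: 3 bits × 590 symbols = 1770 bits.
Huffman merges:
merge X(26) and Y(82): 108
merge 108 and Q(144): 252
merge V(162) and T(176): 338
merge 252 and 338: 590
Huffman total = 108 + 252 + 338 + 590 = 1288 bits.
Saving = 1770 − 1288 = 482 bits.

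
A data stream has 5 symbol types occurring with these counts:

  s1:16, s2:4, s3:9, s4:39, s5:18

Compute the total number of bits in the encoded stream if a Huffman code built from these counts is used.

Merge the two smallest weights repeatedly:
merge s2(4) and s3(9): 13
merge 13 and s1(16): 29
merge s5(18) and 29: 47
merge s4(39) and 47: 86
The encoded length is the sum of every internal node's weight: 13 + 29 + 47 + 86 = 175 bits.

175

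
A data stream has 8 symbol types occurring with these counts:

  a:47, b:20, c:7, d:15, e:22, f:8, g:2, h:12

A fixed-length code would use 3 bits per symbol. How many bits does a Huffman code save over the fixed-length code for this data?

Fixed-length: 3 bits × 133 symbols = 399 bits.
Huffman merges:
merge g(2) and c(7): 9
merge f(8) and 9: 17
merge h(12) and d(15): 27
merge 17 and b(20): 37
merge e(22) and 27: 49
merge 37 and a(47): 84
merge 49 and 84: 133
Huffman total = 9 + 17 + 27 + 37 + 49 + 84 + 133 = 356 bits.
Saving = 399 − 356 = 43 bits.

43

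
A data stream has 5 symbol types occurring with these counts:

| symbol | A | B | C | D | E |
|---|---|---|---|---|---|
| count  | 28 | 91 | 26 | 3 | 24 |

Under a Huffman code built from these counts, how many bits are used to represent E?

4

Huffman merges, smallest pair first:
merge D(3) and E(24): 27
merge C(26) and 27: 53
merge A(28) and 53: 81
merge 81 and B(91): 172
E's leaf is at depth 4, giving a 4-bit codeword.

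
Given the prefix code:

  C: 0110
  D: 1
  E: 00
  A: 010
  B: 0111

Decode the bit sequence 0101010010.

ADAA

Read left to right; each codeword is recognised as soon as it completes (prefix code):
  010→A | 1→D | 010→A | 010→A
Decoded message: ADAA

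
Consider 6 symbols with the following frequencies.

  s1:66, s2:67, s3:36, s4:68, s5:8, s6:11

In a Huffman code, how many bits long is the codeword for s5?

4

Huffman merges, smallest pair first:
combine s5(8), s6(11) → 19
combine 19, s3(36) → 55
combine 55, s1(66) → 121
combine s2(67), s4(68) → 135
combine 121, 135 → 256
s5's leaf is at depth 4, giving a 4-bit codeword.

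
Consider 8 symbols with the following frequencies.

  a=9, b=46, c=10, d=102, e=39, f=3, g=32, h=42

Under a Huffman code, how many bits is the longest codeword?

Merge the two lowest-weight nodes at each step:
f(3) + a(9) → 12
c(10) + 12 → 22
22 + g(32) → 54
e(39) + h(42) → 81
b(46) + 54 → 100
81 + 100 → 181
d(102) + 181 → 283
Maximum depth reached is 6.

6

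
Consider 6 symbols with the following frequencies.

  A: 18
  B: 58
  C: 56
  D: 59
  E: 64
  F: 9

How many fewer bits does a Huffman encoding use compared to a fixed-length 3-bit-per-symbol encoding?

Fixed-length: 3 bits × 264 symbols = 792 bits.
Huffman merges:
merge F(9) and A(18): 27
merge 27 and C(56): 83
merge B(58) and D(59): 117
merge E(64) and 83: 147
merge 117 and 147: 264
Huffman total = 27 + 83 + 117 + 147 + 264 = 638 bits.
Saving = 792 − 638 = 154 bits.

154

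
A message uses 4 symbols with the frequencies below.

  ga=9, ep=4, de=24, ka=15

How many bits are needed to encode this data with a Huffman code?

93

Merge the two smallest weights repeatedly:
ep(4) + ga(9) → 13
13 + ka(15) → 28
de(24) + 28 → 52
Each symbol's bit-cost is frequency × depth; summing gives 93 bits (equivalently 13 + 28 + 52).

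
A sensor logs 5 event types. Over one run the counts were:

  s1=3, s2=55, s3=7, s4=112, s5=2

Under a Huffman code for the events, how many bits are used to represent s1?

Build the tree from the bottom:
combine s5(2), s1(3) → 5
combine 5, s3(7) → 12
combine 12, s2(55) → 67
combine 67, s4(112) → 179
s1 sits 4 levels below the root, so its codeword is 4 bits.

4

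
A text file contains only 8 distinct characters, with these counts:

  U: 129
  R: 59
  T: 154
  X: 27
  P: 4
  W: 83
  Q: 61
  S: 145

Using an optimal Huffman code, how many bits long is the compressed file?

Merge the two smallest weights repeatedly:
P(4) + X(27) → 31
31 + R(59) → 90
Q(61) + W(83) → 144
90 + U(129) → 219
144 + S(145) → 289
T(154) + 219 → 373
289 + 373 → 662
Each symbol's bit-cost is frequency × depth; summing gives 1808 bits (equivalently 31 + 90 + 144 + 219 + 289 + 373 + 662).

1808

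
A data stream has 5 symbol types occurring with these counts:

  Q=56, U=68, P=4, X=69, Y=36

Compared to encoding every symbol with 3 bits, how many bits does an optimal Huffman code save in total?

Fixed-length: 3 bits × 233 symbols = 699 bits.
Huffman merges:
P(4) + Y(36) → 40
40 + Q(56) → 96
U(68) + X(69) → 137
96 + 137 → 233
Huffman total = 40 + 96 + 137 + 233 = 506 bits.
Saving = 699 − 506 = 193 bits.

193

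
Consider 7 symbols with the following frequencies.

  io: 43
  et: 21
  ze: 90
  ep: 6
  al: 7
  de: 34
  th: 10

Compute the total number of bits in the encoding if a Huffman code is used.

Merge the two smallest weights repeatedly:
combine ep(6), al(7) → 13
combine th(10), 13 → 23
combine et(21), 23 → 44
combine de(34), io(43) → 77
combine 44, 77 → 121
combine ze(90), 121 → 211
Total encoded bits = sum of merged weights = 13 + 23 + 44 + 77 + 121 + 211 = 489.

489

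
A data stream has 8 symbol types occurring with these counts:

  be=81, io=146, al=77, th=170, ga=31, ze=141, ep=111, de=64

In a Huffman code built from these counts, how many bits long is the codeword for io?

Repeatedly merge the two smallest:
combine ga(31), de(64) → 95
combine al(77), be(81) → 158
combine 95, ep(111) → 206
combine ze(141), io(146) → 287
combine 158, th(170) → 328
combine 206, 287 → 493
combine 328, 493 → 821
io sits 3 levels below the root, so its codeword is 3 bits.

3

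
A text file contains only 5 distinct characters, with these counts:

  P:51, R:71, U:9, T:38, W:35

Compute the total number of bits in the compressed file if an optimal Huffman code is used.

Build the Huffman tree bottom-up:
combine U(9), W(35) → 44
combine T(38), 44 → 82
combine P(51), R(71) → 122
combine 82, 122 → 204
Total encoded bits = sum of merged weights = 44 + 82 + 122 + 204 = 452.

452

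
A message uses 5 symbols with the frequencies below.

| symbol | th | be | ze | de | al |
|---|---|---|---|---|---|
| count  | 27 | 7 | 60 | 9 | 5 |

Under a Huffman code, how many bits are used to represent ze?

Huffman merges, smallest pair first:
combine al(5), be(7) → 12
combine de(9), 12 → 21
combine 21, th(27) → 48
combine 48, ze(60) → 108
ze is merged only at the final step, so code length = 1.

1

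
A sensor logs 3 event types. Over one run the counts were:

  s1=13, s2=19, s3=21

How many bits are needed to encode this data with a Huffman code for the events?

85

Build the Huffman tree bottom-up:
merge s1(13) and s2(19): 32
merge s3(21) and 32: 53
The encoded length is the sum of every internal node's weight: 32 + 53 = 85 bits.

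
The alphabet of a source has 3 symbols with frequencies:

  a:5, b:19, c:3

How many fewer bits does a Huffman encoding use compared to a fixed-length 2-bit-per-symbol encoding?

19

Fixed-length: 2 bits × 27 symbols = 54 bits.
Huffman merges:
combine c(3), a(5) → 8
combine 8, b(19) → 27
Huffman total = 8 + 27 = 35 bits.
Saving = 54 − 35 = 19 bits.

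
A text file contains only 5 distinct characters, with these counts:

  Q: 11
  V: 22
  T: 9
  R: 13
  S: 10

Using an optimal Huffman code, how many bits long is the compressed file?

Greedily combine the two least-frequent nodes:
merge T(9) and S(10): 19
merge Q(11) and R(13): 24
merge 19 and V(22): 41
merge 24 and 41: 65
Each symbol's bit-cost is frequency × depth; summing gives 149 bits (equivalently 19 + 24 + 41 + 65).

149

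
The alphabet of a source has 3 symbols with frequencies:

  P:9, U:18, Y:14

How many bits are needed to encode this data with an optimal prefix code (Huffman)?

64

Greedily combine the two least-frequent nodes:
combine P(9), Y(14) → 23
combine U(18), 23 → 41
Total encoded bits = sum of merged weights = 23 + 41 = 64.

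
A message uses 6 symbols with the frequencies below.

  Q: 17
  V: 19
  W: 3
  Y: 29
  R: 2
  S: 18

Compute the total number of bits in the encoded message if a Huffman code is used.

Merge the two smallest weights repeatedly:
R(2) + W(3) → 5
5 + Q(17) → 22
S(18) + V(19) → 37
22 + Y(29) → 51
37 + 51 → 88
Each symbol's bit-cost is frequency × depth; summing gives 203 bits (equivalently 5 + 22 + 37 + 51 + 88).

203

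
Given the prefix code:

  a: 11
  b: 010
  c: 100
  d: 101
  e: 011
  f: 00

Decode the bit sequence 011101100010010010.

Read left to right; each codeword is recognised as soon as it completes (prefix code):
  011→e | 101→d | 100→c | 010→b | 010→b | 010→b
Decoded message: edcbbb

edcbbb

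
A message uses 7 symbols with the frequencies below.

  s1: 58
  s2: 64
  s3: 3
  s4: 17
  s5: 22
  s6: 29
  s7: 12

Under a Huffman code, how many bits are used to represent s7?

Build the tree from the bottom:
s3(3) + s7(12) → 15
15 + s4(17) → 32
s5(22) + s6(29) → 51
32 + 51 → 83
s1(58) + s2(64) → 122
83 + 122 → 205
s7's leaf is at depth 4, giving a 4-bit codeword.

4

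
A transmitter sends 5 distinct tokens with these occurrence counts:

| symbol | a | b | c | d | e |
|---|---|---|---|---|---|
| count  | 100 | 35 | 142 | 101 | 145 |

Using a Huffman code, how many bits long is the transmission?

1181

Merge the two smallest weights repeatedly:
b(35) + a(100) → 135
d(101) + 135 → 236
c(142) + e(145) → 287
236 + 287 → 523
Each symbol's bit-cost is frequency × depth; summing gives 1181 bits (equivalently 135 + 236 + 287 + 523).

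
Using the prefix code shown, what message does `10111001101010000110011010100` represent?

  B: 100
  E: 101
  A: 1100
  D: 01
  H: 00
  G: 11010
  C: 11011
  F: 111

Read left to right; each codeword is recognised as soon as it completes (prefix code):
  101→E | 1100→A | 11010→G | 100→B | 00→H | 1100→A | 11010→G | 100→B
Decoded message: EAGBHAGB

EAGBHAGB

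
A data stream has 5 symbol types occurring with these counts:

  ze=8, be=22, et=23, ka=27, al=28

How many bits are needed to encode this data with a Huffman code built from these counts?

246

Build the Huffman tree bottom-up:
combine ze(8), be(22) → 30
combine et(23), ka(27) → 50
combine al(28), 30 → 58
combine 50, 58 → 108
Total encoded bits = sum of merged weights = 30 + 50 + 58 + 108 = 246.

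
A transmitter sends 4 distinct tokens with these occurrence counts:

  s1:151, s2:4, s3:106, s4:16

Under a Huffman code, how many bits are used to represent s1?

Huffman merges, smallest pair first:
s2(4) + s4(16) → 20
20 + s3(106) → 126
126 + s1(151) → 277
s1 is a child of the root — depth 1, so its codeword is a single bit.

1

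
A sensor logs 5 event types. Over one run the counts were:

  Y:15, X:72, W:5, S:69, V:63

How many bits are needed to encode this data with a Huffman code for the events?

468

Merge the two smallest weights repeatedly:
merge W(5) and Y(15): 20
merge 20 and V(63): 83
merge S(69) and X(72): 141
merge 83 and 141: 224
The encoded length is the sum of every internal node's weight: 20 + 83 + 141 + 224 = 468 bits.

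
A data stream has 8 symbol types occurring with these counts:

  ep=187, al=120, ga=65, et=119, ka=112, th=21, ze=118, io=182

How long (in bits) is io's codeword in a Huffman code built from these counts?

3

Repeatedly merge the two smallest:
th(21) + ga(65) → 86
86 + ka(112) → 198
ze(118) + et(119) → 237
al(120) + io(182) → 302
ep(187) + 198 → 385
237 + 302 → 539
385 + 539 → 924
io sits 3 levels below the root, so its codeword is 3 bits.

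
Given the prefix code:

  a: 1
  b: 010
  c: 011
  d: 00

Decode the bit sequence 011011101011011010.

Read left to right; each codeword is recognised as soon as it completes (prefix code):
  011→c | 011→c | 1→a | 010→b | 1→a | 1→a | 011→c | 010→b
Decoded message: ccabaacb

ccabaacb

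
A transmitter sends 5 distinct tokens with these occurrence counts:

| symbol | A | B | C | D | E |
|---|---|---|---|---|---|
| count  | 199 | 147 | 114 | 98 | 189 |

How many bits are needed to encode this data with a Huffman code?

Build the Huffman tree bottom-up:
combine D(98), C(114) → 212
combine B(147), E(189) → 336
combine A(199), 212 → 411
combine 336, 411 → 747
Total encoded bits = sum of merged weights = 212 + 336 + 411 + 747 = 1706.

1706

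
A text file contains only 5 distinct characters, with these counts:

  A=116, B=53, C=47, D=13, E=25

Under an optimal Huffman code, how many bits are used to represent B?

2

Build the tree from the bottom:
combine D(13), E(25) → 38
combine 38, C(47) → 85
combine B(53), 85 → 138
combine A(116), 138 → 254
B's leaf is at depth 2, giving a 2-bit codeword.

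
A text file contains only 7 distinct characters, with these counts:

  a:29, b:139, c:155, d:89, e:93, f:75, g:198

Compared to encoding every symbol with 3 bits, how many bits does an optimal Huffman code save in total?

249

Fixed-length: 3 bits × 778 symbols = 2334 bits.
Huffman merges:
merge a(29) and f(75): 104
merge d(89) and e(93): 182
merge 104 and b(139): 243
merge c(155) and 182: 337
merge g(198) and 243: 441
merge 337 and 441: 778
Huffman total = 104 + 182 + 243 + 337 + 441 + 778 = 2085 bits.
Saving = 2334 − 2085 = 249 bits.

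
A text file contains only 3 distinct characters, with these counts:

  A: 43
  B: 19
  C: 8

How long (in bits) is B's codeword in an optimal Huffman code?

Repeatedly merge the two smallest:
merge C(8) and B(19): 27
merge 27 and A(43): 70
B sits 2 levels below the root, so its codeword is 2 bits.

2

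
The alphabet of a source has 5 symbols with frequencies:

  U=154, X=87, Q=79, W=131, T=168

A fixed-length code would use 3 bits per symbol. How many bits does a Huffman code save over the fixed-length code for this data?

Fixed-length: 3 bits × 619 symbols = 1857 bits.
Huffman merges:
Q(79) + X(87) → 166
W(131) + U(154) → 285
166 + T(168) → 334
285 + 334 → 619
Huffman total = 166 + 285 + 334 + 619 = 1404 bits.
Saving = 1857 − 1404 = 453 bits.

453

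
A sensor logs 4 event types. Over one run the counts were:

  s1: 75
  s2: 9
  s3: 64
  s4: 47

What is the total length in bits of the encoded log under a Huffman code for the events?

371

Merge the two smallest weights repeatedly:
s2(9) + s4(47) → 56
56 + s3(64) → 120
s1(75) + 120 → 195
Total encoded bits = sum of merged weights = 56 + 120 + 195 = 371.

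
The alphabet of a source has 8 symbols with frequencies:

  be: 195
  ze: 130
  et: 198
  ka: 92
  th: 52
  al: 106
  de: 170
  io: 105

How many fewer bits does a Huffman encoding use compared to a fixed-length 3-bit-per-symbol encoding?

Fixed-length: 3 bits × 1048 symbols = 3144 bits.
Huffman merges:
merge th(52) and ka(92): 144
merge io(105) and al(106): 211
merge ze(130) and 144: 274
merge de(170) and be(195): 365
merge et(198) and 211: 409
merge 274 and 365: 639
merge 409 and 639: 1048
Huffman total = 144 + 211 + 274 + 365 + 409 + 639 + 1048 = 3090 bits.
Saving = 3144 − 3090 = 54 bits.

54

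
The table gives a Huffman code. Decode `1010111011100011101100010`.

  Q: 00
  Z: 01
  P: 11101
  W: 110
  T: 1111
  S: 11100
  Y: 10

YYPWQPYQY

Read left to right; each codeword is recognised as soon as it completes (prefix code):
  10→Y | 10→Y | 11101→P | 110→W | 00→Q | 11101→P | 10→Y | 00→Q | 10→Y
Decoded message: YYPWQPYQY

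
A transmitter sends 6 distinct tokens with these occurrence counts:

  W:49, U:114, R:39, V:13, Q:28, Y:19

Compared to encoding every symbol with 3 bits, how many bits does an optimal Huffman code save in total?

Fixed-length: 3 bits × 262 symbols = 786 bits.
Huffman merges:
merge V(13) and Y(19): 32
merge Q(28) and 32: 60
merge R(39) and W(49): 88
merge 60 and 88: 148
merge U(114) and 148: 262
Huffman total = 32 + 60 + 88 + 148 + 262 = 590 bits.
Saving = 786 − 590 = 196 bits.

196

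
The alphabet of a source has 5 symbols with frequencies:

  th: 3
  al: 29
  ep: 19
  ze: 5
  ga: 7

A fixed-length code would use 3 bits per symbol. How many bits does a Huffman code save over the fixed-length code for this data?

69

Fixed-length: 3 bits × 63 symbols = 189 bits.
Huffman merges:
merge th(3) and ze(5): 8
merge ga(7) and 8: 15
merge 15 and ep(19): 34
merge al(29) and 34: 63
Huffman total = 8 + 15 + 34 + 63 = 120 bits.
Saving = 189 − 120 = 69 bits.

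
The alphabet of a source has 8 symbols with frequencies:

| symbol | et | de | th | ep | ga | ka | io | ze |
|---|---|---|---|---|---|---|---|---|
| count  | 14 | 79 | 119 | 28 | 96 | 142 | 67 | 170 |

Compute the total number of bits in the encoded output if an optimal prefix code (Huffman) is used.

Build the Huffman tree bottom-up:
merge et(14) and ep(28): 42
merge 42 and io(67): 109
merge de(79) and ga(96): 175
merge 109 and th(119): 228
merge ka(142) and ze(170): 312
merge 175 and 228: 403
merge 312 and 403: 715
The encoded length is the sum of every internal node's weight: 42 + 109 + 175 + 228 + 312 + 403 + 715 = 1984 bits.

1984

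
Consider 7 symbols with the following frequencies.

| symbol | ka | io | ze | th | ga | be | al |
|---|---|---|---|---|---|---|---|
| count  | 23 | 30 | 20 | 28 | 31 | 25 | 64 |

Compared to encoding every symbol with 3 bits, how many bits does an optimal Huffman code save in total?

Fixed-length: 3 bits × 221 symbols = 663 bits.
Huffman merges:
merge ze(20) and ka(23): 43
merge be(25) and th(28): 53
merge io(30) and ga(31): 61
merge 43 and 53: 96
merge 61 and al(64): 125
merge 96 and 125: 221
Huffman total = 43 + 53 + 61 + 96 + 125 + 221 = 599 bits.
Saving = 663 − 599 = 64 bits.

64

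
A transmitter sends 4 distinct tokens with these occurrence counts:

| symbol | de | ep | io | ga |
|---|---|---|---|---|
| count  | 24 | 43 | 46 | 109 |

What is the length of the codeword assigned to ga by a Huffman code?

1

Build the tree from the bottom:
merge de(24) and ep(43): 67
merge io(46) and 67: 113
merge ga(109) and 113: 222
ga is merged only at the final step, so code length = 1.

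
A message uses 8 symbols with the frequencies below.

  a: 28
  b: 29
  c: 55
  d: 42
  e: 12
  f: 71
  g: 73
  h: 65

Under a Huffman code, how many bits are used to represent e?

Huffman merges, smallest pair first:
combine e(12), a(28) → 40
combine b(29), 40 → 69
combine d(42), c(55) → 97
combine h(65), 69 → 134
combine f(71), g(73) → 144
combine 97, 134 → 231
combine 144, 231 → 375
The subtree containing e is merged 5 times, so code length = 5.

5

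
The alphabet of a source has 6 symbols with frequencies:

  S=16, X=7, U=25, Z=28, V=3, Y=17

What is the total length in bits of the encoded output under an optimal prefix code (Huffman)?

Merge the two smallest weights repeatedly:
combine V(3), X(7) → 10
combine 10, S(16) → 26
combine Y(17), U(25) → 42
combine 26, Z(28) → 54
combine 42, 54 → 96
Total encoded bits = sum of merged weights = 10 + 26 + 42 + 54 + 96 = 228.

228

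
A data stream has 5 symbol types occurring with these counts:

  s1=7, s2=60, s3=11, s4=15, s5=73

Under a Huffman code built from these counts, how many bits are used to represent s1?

4

Repeatedly merge the two smallest:
combine s1(7), s3(11) → 18
combine s4(15), 18 → 33
combine 33, s2(60) → 93
combine s5(73), 93 → 166
s1's leaf is at depth 4, giving a 4-bit codeword.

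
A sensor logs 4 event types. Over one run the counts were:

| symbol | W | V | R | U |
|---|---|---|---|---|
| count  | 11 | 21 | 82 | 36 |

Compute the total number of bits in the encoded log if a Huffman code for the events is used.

250

Greedily combine the two least-frequent nodes:
W(11) + V(21) → 32
32 + U(36) → 68
68 + R(82) → 150
The encoded length is the sum of every internal node's weight: 32 + 68 + 150 = 250 bits.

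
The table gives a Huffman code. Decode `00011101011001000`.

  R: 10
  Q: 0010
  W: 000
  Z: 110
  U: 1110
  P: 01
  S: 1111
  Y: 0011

WURZPW

Read left to right; each codeword is recognised as soon as it completes (prefix code):
  000→W | 1110→U | 10→R | 110→Z | 01→P | 000→W
Decoded message: WURZPW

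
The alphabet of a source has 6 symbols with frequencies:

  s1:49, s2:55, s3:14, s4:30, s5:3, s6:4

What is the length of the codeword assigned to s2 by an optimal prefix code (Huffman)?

1

Build the tree from the bottom:
s5(3) + s6(4) → 7
7 + s3(14) → 21
21 + s4(30) → 51
s1(49) + 51 → 100
s2(55) + 100 → 155
s2 is a child of the root — depth 1, so its codeword is a single bit.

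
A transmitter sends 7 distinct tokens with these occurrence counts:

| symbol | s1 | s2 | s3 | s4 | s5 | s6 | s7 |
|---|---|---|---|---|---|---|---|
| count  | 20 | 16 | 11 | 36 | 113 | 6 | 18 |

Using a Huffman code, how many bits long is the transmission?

484

Build the Huffman tree bottom-up:
combine s6(6), s3(11) → 17
combine s2(16), 17 → 33
combine s7(18), s1(20) → 38
combine 33, s4(36) → 69
combine 38, 69 → 107
combine 107, s5(113) → 220
Total encoded bits = sum of merged weights = 17 + 33 + 38 + 69 + 107 + 220 = 484.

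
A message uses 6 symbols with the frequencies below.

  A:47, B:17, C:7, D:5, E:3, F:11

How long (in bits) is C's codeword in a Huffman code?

Huffman merges, smallest pair first:
merge E(3) and D(5): 8
merge C(7) and 8: 15
merge F(11) and 15: 26
merge B(17) and 26: 43
merge 43 and A(47): 90
C's leaf is at depth 4, giving a 4-bit codeword.

4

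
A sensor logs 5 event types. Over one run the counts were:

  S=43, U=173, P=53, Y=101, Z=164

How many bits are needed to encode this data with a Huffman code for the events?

Merge the two smallest weights repeatedly:
merge S(43) and P(53): 96
merge 96 and Y(101): 197
merge Z(164) and U(173): 337
merge 197 and 337: 534
Each symbol's bit-cost is frequency × depth; summing gives 1164 bits (equivalently 96 + 197 + 337 + 534).

1164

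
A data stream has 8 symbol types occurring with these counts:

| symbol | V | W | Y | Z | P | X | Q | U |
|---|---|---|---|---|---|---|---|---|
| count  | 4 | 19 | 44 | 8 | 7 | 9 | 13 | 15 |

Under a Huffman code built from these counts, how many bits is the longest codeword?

Merge the two lowest-weight nodes at each step:
V(4) + P(7) → 11
Z(8) + X(9) → 17
11 + Q(13) → 24
U(15) + 17 → 32
W(19) + 24 → 43
32 + 43 → 75
Y(44) + 75 → 119
The rarest symbols sit at the bottom; the longest codeword is 5 bits.

5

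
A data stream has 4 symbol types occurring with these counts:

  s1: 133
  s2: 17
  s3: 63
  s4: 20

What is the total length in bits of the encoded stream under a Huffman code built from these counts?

370

Merge the two smallest weights repeatedly:
s2(17) + s4(20) → 37
37 + s3(63) → 100
100 + s1(133) → 233
Each symbol's bit-cost is frequency × depth; summing gives 370 bits (equivalently 37 + 100 + 233).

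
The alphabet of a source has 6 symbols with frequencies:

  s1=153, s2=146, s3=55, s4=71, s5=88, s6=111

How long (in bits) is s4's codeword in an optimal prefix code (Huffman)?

Build the tree from the bottom:
combine s3(55), s4(71) → 126
combine s5(88), s6(111) → 199
combine 126, s2(146) → 272
combine s1(153), 199 → 352
combine 272, 352 → 624
s4's leaf is at depth 3, giving a 3-bit codeword.

3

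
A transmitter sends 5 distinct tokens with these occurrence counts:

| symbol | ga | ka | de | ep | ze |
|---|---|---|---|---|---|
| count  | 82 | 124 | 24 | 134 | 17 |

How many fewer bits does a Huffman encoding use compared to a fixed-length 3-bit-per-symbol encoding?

Fixed-length: 3 bits × 381 symbols = 1143 bits.
Huffman merges:
merge ze(17) and de(24): 41
merge 41 and ga(82): 123
merge 123 and ka(124): 247
merge ep(134) and 247: 381
Huffman total = 41 + 123 + 247 + 381 = 792 bits.
Saving = 1143 − 792 = 351 bits.

351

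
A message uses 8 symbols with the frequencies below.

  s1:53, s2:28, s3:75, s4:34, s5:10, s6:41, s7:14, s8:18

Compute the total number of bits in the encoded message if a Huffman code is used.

Greedily combine the two least-frequent nodes:
s5(10) + s7(14) → 24
s8(18) + 24 → 42
s2(28) + s4(34) → 62
s6(41) + 42 → 83
s1(53) + 62 → 115
s3(75) + 83 → 158
115 + 158 → 273
Total encoded bits = sum of merged weights = 24 + 42 + 62 + 83 + 115 + 158 + 273 = 757.

757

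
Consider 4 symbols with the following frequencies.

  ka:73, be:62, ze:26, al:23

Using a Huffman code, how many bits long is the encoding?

Build the Huffman tree bottom-up:
al(23) + ze(26) → 49
49 + be(62) → 111
ka(73) + 111 → 184
Each symbol's bit-cost is frequency × depth; summing gives 344 bits (equivalently 49 + 111 + 184).

344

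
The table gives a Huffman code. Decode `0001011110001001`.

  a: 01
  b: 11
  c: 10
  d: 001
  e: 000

ecbbeca

Read left to right; each codeword is recognised as soon as it completes (prefix code):
  000→e | 10→c | 11→b | 11→b | 000→e | 10→c | 01→a
Decoded message: ecbbeca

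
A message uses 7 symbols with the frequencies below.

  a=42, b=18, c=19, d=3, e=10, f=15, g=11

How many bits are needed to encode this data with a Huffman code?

306

Build the Huffman tree bottom-up:
merge d(3) and e(10): 13
merge g(11) and 13: 24
merge f(15) and b(18): 33
merge c(19) and 24: 43
merge 33 and a(42): 75
merge 43 and 75: 118
Each symbol's bit-cost is frequency × depth; summing gives 306 bits (equivalently 13 + 24 + 33 + 43 + 75 + 118).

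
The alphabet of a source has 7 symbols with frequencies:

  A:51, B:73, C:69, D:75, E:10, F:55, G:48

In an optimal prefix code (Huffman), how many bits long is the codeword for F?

Huffman merges, smallest pair first:
E(10) + G(48) → 58
A(51) + F(55) → 106
58 + C(69) → 127
B(73) + D(75) → 148
106 + 127 → 233
148 + 233 → 381
F's leaf is at depth 3, giving a 3-bit codeword.

3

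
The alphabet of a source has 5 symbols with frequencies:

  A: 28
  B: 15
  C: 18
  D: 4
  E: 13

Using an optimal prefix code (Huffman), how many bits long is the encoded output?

Greedily combine the two least-frequent nodes:
D(4) + E(13) → 17
B(15) + 17 → 32
C(18) + A(28) → 46
32 + 46 → 78
The encoded length is the sum of every internal node's weight: 17 + 32 + 46 + 78 = 173 bits.

173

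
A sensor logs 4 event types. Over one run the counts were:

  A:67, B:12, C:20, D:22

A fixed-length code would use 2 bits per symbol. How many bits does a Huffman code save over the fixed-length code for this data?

Fixed-length: 2 bits × 121 symbols = 242 bits.
Huffman merges:
B(12) + C(20) → 32
D(22) + 32 → 54
54 + A(67) → 121
Huffman total = 32 + 54 + 121 = 207 bits.
Saving = 242 − 207 = 35 bits.

35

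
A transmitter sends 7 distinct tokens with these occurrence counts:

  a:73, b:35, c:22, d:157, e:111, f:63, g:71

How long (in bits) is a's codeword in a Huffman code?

3

Build the tree from the bottom:
combine c(22), b(35) → 57
combine 57, f(63) → 120
combine g(71), a(73) → 144
combine e(111), 120 → 231
combine 144, d(157) → 301
combine 231, 301 → 532
a's leaf is at depth 3, giving a 3-bit codeword.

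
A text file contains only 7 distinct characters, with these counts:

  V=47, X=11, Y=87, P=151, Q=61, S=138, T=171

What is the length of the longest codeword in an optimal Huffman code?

Merge the two lowest-weight nodes at each step:
merge X(11) and V(47): 58
merge 58 and Q(61): 119
merge Y(87) and 119: 206
merge S(138) and P(151): 289
merge T(171) and 206: 377
merge 289 and 377: 666
The first pair merged (X, V) ends up deepest, at depth 5.

5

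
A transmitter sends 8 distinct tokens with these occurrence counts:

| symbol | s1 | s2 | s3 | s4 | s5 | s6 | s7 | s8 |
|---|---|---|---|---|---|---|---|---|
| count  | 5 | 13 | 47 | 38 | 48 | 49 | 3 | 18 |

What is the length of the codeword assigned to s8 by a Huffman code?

4

Huffman merges, smallest pair first:
combine s7(3), s1(5) → 8
combine 8, s2(13) → 21
combine s8(18), 21 → 39
combine s4(38), 39 → 77
combine s3(47), s5(48) → 95
combine s6(49), 77 → 126
combine 95, 126 → 221
The subtree containing s8 is merged 4 times, so code length = 4.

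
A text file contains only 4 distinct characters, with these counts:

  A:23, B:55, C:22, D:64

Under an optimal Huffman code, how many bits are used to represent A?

3

Huffman merges, smallest pair first:
C(22) + A(23) → 45
45 + B(55) → 100
D(64) + 100 → 164
A sits 3 levels below the root, so its codeword is 3 bits.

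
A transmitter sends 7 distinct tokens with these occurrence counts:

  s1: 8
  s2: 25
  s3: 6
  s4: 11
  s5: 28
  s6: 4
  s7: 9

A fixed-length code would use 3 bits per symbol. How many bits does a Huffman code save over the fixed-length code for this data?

43

Fixed-length: 3 bits × 91 symbols = 273 bits.
Huffman merges:
s6(4) + s3(6) → 10
s1(8) + s7(9) → 17
10 + s4(11) → 21
17 + 21 → 38
s2(25) + s5(28) → 53
38 + 53 → 91
Huffman total = 10 + 17 + 21 + 38 + 53 + 91 = 230 bits.
Saving = 273 − 230 = 43 bits.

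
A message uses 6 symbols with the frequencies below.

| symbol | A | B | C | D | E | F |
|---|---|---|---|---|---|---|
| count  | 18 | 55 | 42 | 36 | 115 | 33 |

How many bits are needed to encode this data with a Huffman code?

718

Greedily combine the two least-frequent nodes:
A(18) + F(33) → 51
D(36) + C(42) → 78
51 + B(55) → 106
78 + 106 → 184
E(115) + 184 → 299
The encoded length is the sum of every internal node's weight: 51 + 78 + 106 + 184 + 299 = 718 bits.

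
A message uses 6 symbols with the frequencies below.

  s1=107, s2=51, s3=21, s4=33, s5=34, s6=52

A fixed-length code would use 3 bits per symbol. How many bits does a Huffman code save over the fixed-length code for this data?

Fixed-length: 3 bits × 298 symbols = 894 bits.
Huffman merges:
combine s3(21), s4(33) → 54
combine s5(34), s2(51) → 85
combine s6(52), 54 → 106
combine 85, 106 → 191
combine s1(107), 191 → 298
Huffman total = 54 + 85 + 106 + 191 + 298 = 734 bits.
Saving = 894 − 734 = 160 bits.

160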